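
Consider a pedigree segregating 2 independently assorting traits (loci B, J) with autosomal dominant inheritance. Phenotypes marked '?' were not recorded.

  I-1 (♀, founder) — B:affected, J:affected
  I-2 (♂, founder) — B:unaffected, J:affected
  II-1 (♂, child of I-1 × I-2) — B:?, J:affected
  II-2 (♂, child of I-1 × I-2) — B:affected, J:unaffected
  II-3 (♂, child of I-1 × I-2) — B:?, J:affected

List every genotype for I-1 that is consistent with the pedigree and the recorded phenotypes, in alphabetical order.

B/I-1 aff ·: Bb|BB
B/I-2 un ·: bb
B/II-1 ? I-1×I-2: bb|Bb
B/II-2 aff I-1×I-2: Bb
B/II-3 ? I-1×I-2: bb|Bb
⇒ B over [I-1,I-2,II-1,II-2,II-3]: 5 consistent
J/I-1 aff ·: Jj
J/I-2 aff ·: Jj
J/II-1 aff I-1×I-2: Jj|JJ
J/II-2 un I-1×I-2: jj
J/II-3 aff I-1×I-2: Jj|JJ
⇒ J over [I-1,I-2,II-1,II-2,II-3]: 4 consistent

I-1 ∈ {BB Jj, Bb Jj}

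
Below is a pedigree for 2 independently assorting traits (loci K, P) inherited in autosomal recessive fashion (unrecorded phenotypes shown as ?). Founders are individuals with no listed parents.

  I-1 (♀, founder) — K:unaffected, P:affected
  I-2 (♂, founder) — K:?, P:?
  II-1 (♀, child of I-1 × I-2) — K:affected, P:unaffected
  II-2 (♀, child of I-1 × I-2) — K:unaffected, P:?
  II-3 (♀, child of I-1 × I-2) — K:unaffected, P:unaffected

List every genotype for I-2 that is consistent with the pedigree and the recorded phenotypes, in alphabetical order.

K/I-1 un ·: Kk
K/I-2 ? ·: Kk|kk
K/II-1 aff I-1×I-2: kk
K/II-2 un I-1×I-2: KK|Kk
K/II-3 un I-1×I-2: KK|Kk
⇒ K over [I-1,I-2,II-1,II-2,II-3]: 5 consistent
P/I-1 aff ·: pp
P/I-2 ? ·: PP|Pp
P/II-1 un I-1×I-2: Pp
P/II-2 ? I-1×I-2: Pp|pp
P/II-3 un I-1×I-2: Pp
⇒ P over [I-1,I-2,II-1,II-2,II-3]: 3 consistent

I-2 ∈ {Kk PP, Kk Pp, kk PP, kk Pp}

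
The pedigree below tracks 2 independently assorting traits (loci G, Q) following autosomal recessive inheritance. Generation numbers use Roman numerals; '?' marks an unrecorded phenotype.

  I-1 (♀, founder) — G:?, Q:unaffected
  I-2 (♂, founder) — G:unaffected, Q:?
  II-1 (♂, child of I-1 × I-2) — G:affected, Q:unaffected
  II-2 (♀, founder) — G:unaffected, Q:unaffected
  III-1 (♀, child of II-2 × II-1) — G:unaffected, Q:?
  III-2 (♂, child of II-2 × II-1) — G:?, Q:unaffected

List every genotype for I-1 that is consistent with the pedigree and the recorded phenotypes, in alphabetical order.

G/I-1 ? ·: Gg|gg
G/I-2 un ·: Gg
G/II-1 aff I-1×I-2: gg
G/II-2 un ·: GG|Gg
G/III-1 un II-2×II-1: Gg
G/III-2 ? II-2×II-1: Gg|gg
⇒ G over [I-1,I-2,II-1,II-2,III-1,III-2]: 6 consistent
Q/I-1 un ·: QQ|Qq
Q/I-2 ? ·: QQ|Qq|qq
Q/II-1 un I-1×I-2: QQ|Qq
Q/II-2 un ·: QQ|Qq
Q/III-1 ? II-2×II-1: QQ|Qq|qq
Q/III-2 un II-2×II-1: QQ|Qq
⇒ Q over [I-1,I-2,II-1,II-2,III-1,III-2]: 70 consistent

I-1 ∈ {Gg QQ, Gg Qq, gg QQ, gg Qq}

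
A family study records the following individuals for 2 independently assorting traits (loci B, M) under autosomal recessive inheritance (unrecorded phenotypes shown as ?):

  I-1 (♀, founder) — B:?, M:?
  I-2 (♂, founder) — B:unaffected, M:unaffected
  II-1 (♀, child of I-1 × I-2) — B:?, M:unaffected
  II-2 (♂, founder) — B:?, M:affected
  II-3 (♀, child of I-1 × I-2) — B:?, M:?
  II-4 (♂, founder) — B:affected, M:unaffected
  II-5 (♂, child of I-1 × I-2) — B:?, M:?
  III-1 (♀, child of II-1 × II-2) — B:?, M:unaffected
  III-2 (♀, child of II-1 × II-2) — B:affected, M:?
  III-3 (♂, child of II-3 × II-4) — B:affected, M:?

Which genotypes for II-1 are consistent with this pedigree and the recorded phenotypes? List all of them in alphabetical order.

B/I-1 ? ·: BB|Bb|bb
B/I-2 un ·: BB|Bb
B/II-1 ? I-1×I-2: Bb|bb
B/II-2 ? ·: Bb|bb
B/II-3 ? I-1×I-2: Bb|bb
B/II-4 aff ·: bb
B/II-5 ? I-1×I-2: BB|Bb|bb
B/III-1 ? II-1×II-2: BB|Bb|bb
B/III-2 aff II-1×II-2: bb
B/III-3 aff II-3×II-4: bb
⇒ B over [I-1,I-2,II-1,II-2,II-3,II-4,II-5,III-1,III-2,III-3]: 105 consistent
M/I-1 ? ·: MM|Mm|mm
M/I-2 un ·: MM|Mm
M/II-1 un I-1×I-2: MM|Mm
M/II-2 aff ·: mm
M/II-3 ? I-1×I-2: MM|Mm|mm
M/II-4 un ·: MM|Mm
M/II-5 ? I-1×I-2: MM|Mm|mm
M/III-1 un II-1×II-2: Mm
M/III-2 ? II-1×II-2: Mm|mm
M/III-3 ? II-3×II-4: MM|Mm|mm
⇒ M over [I-1,I-2,II-1,II-2,II-3,II-4,II-5,III-1,III-2,III-3]: 240 consistent

II-1 ∈ {Bb MM, Bb Mm, bb MM, bb Mm}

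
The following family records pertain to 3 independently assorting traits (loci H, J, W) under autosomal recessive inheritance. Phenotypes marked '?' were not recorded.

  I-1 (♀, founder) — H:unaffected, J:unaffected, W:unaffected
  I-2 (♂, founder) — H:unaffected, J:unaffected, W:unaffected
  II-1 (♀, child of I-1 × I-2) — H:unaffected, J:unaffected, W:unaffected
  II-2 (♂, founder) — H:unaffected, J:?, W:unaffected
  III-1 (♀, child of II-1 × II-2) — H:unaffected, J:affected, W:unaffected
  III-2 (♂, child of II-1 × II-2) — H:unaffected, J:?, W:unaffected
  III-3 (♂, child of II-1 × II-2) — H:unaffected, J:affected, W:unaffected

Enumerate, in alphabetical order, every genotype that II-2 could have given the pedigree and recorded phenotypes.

H/I-1 un ·: HH|Hh
H/I-2 un ·: HH|Hh
H/II-1 un I-1×I-2: HH|Hh
H/II-2 un ·: HH|Hh
H/III-1 un II-1×II-2: HH|Hh
H/III-2 un II-1×II-2: HH|Hh
H/III-3 un II-1×II-2: HH|Hh
⇒ H over [I-1,I-2,II-1,II-2,III-1,III-2,III-3]: 84 consistent
J/I-1 un ·: JJ|Jj
J/I-2 un ·: JJ|Jj
J/II-1 un I-1×I-2: Jj
J/II-2 ? ·: Jj|jj
J/III-1 aff II-1×II-2: jj
J/III-2 ? II-1×II-2: JJ|Jj|jj
J/III-3 aff II-1×II-2: jj
⇒ J over [I-1,I-2,II-1,II-2,III-1,III-2,III-3]: 15 consistent
W/I-1 un ·: WW|Ww
W/I-2 un ·: WW|Ww
W/II-1 un I-1×I-2: WW|Ww
W/II-2 un ·: WW|Ww
W/III-1 un II-1×II-2: WW|Ww
W/III-2 un II-1×II-2: WW|Ww
W/III-3 un II-1×II-2: WW|Ww
⇒ W over [I-1,I-2,II-1,II-2,III-1,III-2,III-3]: 84 consistent

II-2 ∈ {HH Jj WW, HH Jj Ww, HH jj WW, HH jj Ww, Hh Jj WW, Hh Jj Ww, Hh jj WW, Hh jj Ww}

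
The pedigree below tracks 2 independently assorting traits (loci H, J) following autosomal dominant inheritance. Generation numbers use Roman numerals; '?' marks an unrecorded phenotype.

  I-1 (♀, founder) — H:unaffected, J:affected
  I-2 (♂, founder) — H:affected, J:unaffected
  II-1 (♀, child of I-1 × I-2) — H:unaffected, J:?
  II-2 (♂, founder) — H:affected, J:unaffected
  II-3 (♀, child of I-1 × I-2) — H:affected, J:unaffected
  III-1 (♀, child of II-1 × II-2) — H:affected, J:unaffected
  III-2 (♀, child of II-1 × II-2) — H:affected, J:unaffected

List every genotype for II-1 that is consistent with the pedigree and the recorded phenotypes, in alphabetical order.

H/I-1 un ·: hh
H/I-2 aff ·: Hh
H/II-1 un I-1×I-2: hh
H/II-2 aff ·: Hh|HH
H/II-3 aff I-1×I-2: Hh
H/III-1 aff II-1×II-2: Hh
H/III-2 aff II-1×II-2: Hh
⇒ H over [I-1,I-2,II-1,II-2,II-3,III-1,III-2]: 2 consistent
J/I-1 aff ·: Jj
J/I-2 un ·: jj
J/II-1 ? I-1×I-2: jj|Jj
J/II-2 un ·: jj
J/II-3 un I-1×I-2: jj
J/III-1 un II-1×II-2: jj
J/III-2 un II-1×II-2: jj
⇒ J over [I-1,I-2,II-1,II-2,II-3,III-1,III-2]: 2 consistent

II-1 ∈ {hh Jj, hh jj}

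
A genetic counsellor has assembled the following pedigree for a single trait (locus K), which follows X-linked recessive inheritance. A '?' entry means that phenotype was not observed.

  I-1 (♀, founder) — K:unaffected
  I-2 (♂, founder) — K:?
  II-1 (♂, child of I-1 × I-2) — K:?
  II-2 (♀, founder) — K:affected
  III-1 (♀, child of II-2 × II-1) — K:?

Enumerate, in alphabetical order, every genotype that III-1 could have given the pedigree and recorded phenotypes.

K/I-1 un ·: X^KX^K|X^KX^k
K/I-2 ? ·: X^KY|X^kY
K/II-1 ? I-1×I-2: X^KY|X^kY
K/II-2 aff ·: X^kX^k
K/III-1 ? II-2×II-1: X^KX^k|X^kX^k
⇒ K over [I-1,I-2,II-1,II-2,III-1]: 6 consistent

III-1 ∈ {X^KX^k, X^kX^k}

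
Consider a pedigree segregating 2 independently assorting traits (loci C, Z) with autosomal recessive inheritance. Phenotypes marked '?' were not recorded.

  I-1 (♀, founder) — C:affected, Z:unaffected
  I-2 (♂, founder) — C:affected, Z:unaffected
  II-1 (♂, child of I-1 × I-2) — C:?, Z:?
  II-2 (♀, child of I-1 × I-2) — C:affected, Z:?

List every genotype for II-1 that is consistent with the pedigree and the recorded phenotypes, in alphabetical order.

II-1 ∈ {cc ZZ, cc Zz, cc zz}

C/I-1 aff ·: cc
C/I-2 aff ·: cc
C/II-1 ? I-1×I-2: cc
C/II-2 aff I-1×I-2: cc
⇒ C over [I-1,I-2,II-1,II-2]: 1 consistent
Z/I-1 un ·: ZZ|Zz
Z/I-2 un ·: ZZ|Zz
Z/II-1 ? I-1×I-2: ZZ|Zz|zz
Z/II-2 ? I-1×I-2: ZZ|Zz|zz
⇒ Z over [I-1,I-2,II-1,II-2]: 18 consistent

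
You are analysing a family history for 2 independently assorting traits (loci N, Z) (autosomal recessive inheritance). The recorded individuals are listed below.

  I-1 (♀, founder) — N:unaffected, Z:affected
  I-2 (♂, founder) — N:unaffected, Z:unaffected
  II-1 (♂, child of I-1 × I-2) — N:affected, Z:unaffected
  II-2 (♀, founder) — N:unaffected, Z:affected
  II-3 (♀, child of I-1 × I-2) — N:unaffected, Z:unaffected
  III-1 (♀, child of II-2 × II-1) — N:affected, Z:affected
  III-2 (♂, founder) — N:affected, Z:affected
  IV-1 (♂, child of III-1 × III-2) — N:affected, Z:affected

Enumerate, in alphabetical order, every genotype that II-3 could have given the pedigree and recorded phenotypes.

II-3 ∈ {NN Zz, Nn Zz}

N/I-1 un ·: Nn
N/I-2 un ·: Nn
N/II-1 aff I-1×I-2: nn
N/II-2 un ·: Nn
N/II-3 un I-1×I-2: NN|Nn
N/III-1 aff II-2×II-1: nn
N/III-2 aff ·: nn
N/IV-1 aff III-1×III-2: nn
⇒ N over [I-1,I-2,II-1,II-2,II-3,III-1,III-2,IV-1]: 2 consistent
Z/I-1 aff ·: zz
Z/I-2 un ·: ZZ|Zz
Z/II-1 un I-1×I-2: Zz
Z/II-2 aff ·: zz
Z/II-3 un I-1×I-2: Zz
Z/III-1 aff II-2×II-1: zz
Z/III-2 aff ·: zz
Z/IV-1 aff III-1×III-2: zz
⇒ Z over [I-1,I-2,II-1,II-2,II-3,III-1,III-2,IV-1]: 2 consistent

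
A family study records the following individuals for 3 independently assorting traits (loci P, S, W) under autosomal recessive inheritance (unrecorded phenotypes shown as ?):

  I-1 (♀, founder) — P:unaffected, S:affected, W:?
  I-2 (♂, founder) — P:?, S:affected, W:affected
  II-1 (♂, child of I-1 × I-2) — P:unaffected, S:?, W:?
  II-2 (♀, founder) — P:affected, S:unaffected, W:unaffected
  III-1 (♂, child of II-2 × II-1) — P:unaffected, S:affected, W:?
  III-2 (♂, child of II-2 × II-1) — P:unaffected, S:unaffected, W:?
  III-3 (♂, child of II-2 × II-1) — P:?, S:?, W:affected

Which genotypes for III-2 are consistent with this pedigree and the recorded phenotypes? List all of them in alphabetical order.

III-2 ∈ {Pp Ss WW, Pp Ss Ww, Pp Ss ww}

P/I-1 un ·: PP|Pp
P/I-2 ? ·: PP|Pp|pp
P/II-1 un I-1×I-2: PP|Pp
P/II-2 aff ·: pp
P/III-1 un II-2×II-1: Pp
P/III-2 un II-2×II-1: Pp
P/III-3 ? II-2×II-1: Pp|pp
⇒ P over [I-1,I-2,II-1,II-2,III-1,III-2,III-3]: 14 consistent
S/I-1 aff ·: ss
S/I-2 aff ·: ss
S/II-1 ? I-1×I-2: ss
S/II-2 un ·: Ss
S/III-1 aff II-2×II-1: ss
S/III-2 un II-2×II-1: Ss
S/III-3 ? II-2×II-1: Ss|ss
⇒ S over [I-1,I-2,II-1,II-2,III-1,III-2,III-3]: 2 consistent
W/I-1 ? ·: WW|Ww|ww
W/I-2 aff ·: ww
W/II-1 ? I-1×I-2: Ww|ww
W/II-2 un ·: Ww
W/III-1 ? II-2×II-1: WW|Ww|ww
W/III-2 ? II-2×II-1: WW|Ww|ww
W/III-3 aff II-2×II-1: ww
⇒ W over [I-1,I-2,II-1,II-2,III-1,III-2,III-3]: 26 consistent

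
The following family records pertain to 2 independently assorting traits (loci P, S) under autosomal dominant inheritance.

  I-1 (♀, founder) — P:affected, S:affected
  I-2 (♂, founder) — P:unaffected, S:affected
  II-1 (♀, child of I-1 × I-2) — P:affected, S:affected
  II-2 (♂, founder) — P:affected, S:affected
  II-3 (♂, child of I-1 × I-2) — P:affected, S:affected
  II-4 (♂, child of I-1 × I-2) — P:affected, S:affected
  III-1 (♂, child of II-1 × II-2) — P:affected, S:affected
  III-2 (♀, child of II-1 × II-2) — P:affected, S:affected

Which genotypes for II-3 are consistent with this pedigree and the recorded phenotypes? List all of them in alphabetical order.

II-3 ∈ {Pp SS, Pp Ss}

P/I-1 aff ·: Pp|PP
P/I-2 un ·: pp
P/II-1 aff I-1×I-2: Pp
P/II-2 aff ·: Pp|PP
P/II-3 aff I-1×I-2: Pp
P/II-4 aff I-1×I-2: Pp
P/III-1 aff II-1×II-2: Pp|PP
P/III-2 aff II-1×II-2: Pp|PP
⇒ P over [I-1,I-2,II-1,II-2,II-3,II-4,III-1,III-2]: 16 consistent
S/I-1 aff ·: Ss|SS
S/I-2 aff ·: Ss|SS
S/II-1 aff I-1×I-2: Ss|SS
S/II-2 aff ·: Ss|SS
S/II-3 aff I-1×I-2: Ss|SS
S/II-4 aff I-1×I-2: Ss|SS
S/III-1 aff II-1×II-2: Ss|SS
S/III-2 aff II-1×II-2: Ss|SS
⇒ S over [I-1,I-2,II-1,II-2,II-3,II-4,III-1,III-2]: 161 consistent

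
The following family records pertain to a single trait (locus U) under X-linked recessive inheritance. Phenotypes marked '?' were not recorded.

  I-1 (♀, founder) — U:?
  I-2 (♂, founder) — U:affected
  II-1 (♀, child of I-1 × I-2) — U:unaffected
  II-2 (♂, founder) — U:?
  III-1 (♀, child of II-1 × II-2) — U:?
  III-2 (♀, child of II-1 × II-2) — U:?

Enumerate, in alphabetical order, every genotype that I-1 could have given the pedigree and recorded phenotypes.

U/I-1 ? ·: X^UX^U|X^UX^u
U/I-2 aff ·: X^uY
U/II-1 un I-1×I-2: X^UX^u
U/II-2 ? ·: X^UY|X^uY
U/III-1 ? II-1×II-2: X^UX^U|X^UX^u|X^uX^u
U/III-2 ? II-1×II-2: X^UX^U|X^UX^u|X^uX^u
⇒ U over [I-1,I-2,II-1,II-2,III-1,III-2]: 16 consistent

I-1 ∈ {X^UX^U, X^UX^u}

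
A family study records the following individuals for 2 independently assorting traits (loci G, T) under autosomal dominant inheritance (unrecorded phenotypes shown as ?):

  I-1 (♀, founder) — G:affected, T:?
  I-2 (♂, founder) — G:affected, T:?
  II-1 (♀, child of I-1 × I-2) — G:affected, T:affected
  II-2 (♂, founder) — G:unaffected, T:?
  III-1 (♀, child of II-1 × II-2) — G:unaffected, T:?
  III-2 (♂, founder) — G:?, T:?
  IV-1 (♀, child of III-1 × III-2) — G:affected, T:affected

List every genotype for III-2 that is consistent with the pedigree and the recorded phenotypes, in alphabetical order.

G/I-1 aff ·: Gg|GG
G/I-2 aff ·: Gg|GG
G/II-1 aff I-1×I-2: Gg
G/II-2 un ·: gg
G/III-1 un II-1×II-2: gg
G/III-2 ? ·: Gg|GG
G/IV-1 aff III-1×III-2: Gg
⇒ G over [I-1,I-2,II-1,II-2,III-1,III-2,IV-1]: 6 consistent
T/I-1 ? ·: tt|Tt|TT
T/I-2 ? ·: tt|Tt|TT
T/II-1 aff I-1×I-2: Tt|TT
T/II-2 ? ·: tt|Tt|TT
T/III-1 ? II-1×II-2: tt|Tt|TT
T/III-2 ? ·: tt|Tt|TT
T/IV-1 aff III-1×III-2: Tt|TT
⇒ T over [I-1,I-2,II-1,II-2,III-1,III-2,IV-1]: 261 consistent

III-2 ∈ {GG TT, GG Tt, GG tt, Gg TT, Gg Tt, Gg tt}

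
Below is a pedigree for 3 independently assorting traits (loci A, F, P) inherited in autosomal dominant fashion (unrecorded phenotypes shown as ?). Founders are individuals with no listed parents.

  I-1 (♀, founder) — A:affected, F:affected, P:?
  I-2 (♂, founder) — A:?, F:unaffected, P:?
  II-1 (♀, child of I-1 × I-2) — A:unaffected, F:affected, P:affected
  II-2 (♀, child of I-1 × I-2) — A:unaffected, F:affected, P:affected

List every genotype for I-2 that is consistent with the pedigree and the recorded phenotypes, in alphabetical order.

I-2 ∈ {Aa ff PP, Aa ff Pp, Aa ff pp, aa ff PP, aa ff Pp, aa ff pp}

A/I-1 aff ·: Aa
A/I-2 ? ·: aa|Aa
A/II-1 un I-1×I-2: aa
A/II-2 un I-1×I-2: aa
⇒ A over [I-1,I-2,II-1,II-2]: 2 consistent
F/I-1 aff ·: Ff|FF
F/I-2 un ·: ff
F/II-1 aff I-1×I-2: Ff
F/II-2 aff I-1×I-2: Ff
⇒ F over [I-1,I-2,II-1,II-2]: 2 consistent
P/I-1 ? ·: pp|Pp|PP
P/I-2 ? ·: pp|Pp|PP
P/II-1 aff I-1×I-2: Pp|PP
P/II-2 aff I-1×I-2: Pp|PP
⇒ P over [I-1,I-2,II-1,II-2]: 17 consistent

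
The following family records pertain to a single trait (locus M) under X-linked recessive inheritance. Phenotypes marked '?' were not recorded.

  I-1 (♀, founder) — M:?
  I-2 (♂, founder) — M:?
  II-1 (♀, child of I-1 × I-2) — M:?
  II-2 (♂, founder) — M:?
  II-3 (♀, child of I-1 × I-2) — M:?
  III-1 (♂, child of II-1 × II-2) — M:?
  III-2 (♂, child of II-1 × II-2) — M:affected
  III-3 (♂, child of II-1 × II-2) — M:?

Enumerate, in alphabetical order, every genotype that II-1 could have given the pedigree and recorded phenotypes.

M/I-1 ? ·: X^MX^M|X^MX^m|X^mX^m
M/I-2 ? ·: X^MY|X^mY
M/II-1 ? I-1×I-2: X^MX^m|X^mX^m
M/II-2 ? ·: X^MY|X^mY
M/II-3 ? I-1×I-2: X^MX^M|X^MX^m|X^mX^m
M/III-1 ? II-1×II-2: X^MY|X^mY
M/III-2 aff II-1×II-2: X^mY
M/III-3 ? II-1×II-2: X^MY|X^mY
⇒ M over [I-1,I-2,II-1,II-2,II-3,III-1,III-2,III-3]: 54 consistent

II-1 ∈ {X^MX^m, X^mX^m}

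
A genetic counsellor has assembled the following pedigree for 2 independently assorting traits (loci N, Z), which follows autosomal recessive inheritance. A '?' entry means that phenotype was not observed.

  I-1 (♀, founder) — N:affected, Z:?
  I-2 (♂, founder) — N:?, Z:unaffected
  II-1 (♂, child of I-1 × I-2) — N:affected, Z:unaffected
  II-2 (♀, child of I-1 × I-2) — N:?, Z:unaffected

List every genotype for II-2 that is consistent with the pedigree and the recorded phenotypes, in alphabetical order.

II-2 ∈ {Nn ZZ, Nn Zz, nn ZZ, nn Zz}

N/I-1 aff ·: nn
N/I-2 ? ·: Nn|nn
N/II-1 aff I-1×I-2: nn
N/II-2 ? I-1×I-2: Nn|nn
⇒ N over [I-1,I-2,II-1,II-2]: 3 consistent
Z/I-1 ? ·: ZZ|Zz|zz
Z/I-2 un ·: ZZ|Zz
Z/II-1 un I-1×I-2: ZZ|Zz
Z/II-2 un I-1×I-2: ZZ|Zz
⇒ Z over [I-1,I-2,II-1,II-2]: 15 consistent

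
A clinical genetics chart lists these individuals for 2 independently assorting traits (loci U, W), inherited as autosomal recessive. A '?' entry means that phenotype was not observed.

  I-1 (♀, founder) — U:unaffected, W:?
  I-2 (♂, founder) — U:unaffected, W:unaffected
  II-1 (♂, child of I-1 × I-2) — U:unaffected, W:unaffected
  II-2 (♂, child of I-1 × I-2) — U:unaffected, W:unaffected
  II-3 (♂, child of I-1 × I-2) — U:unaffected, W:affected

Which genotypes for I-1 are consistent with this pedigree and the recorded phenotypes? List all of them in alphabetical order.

I-1 ∈ {UU Ww, UU ww, Uu Ww, Uu ww}

U/I-1 un ·: UU|Uu
U/I-2 un ·: UU|Uu
U/II-1 un I-1×I-2: UU|Uu
U/II-2 un I-1×I-2: UU|Uu
U/II-3 un I-1×I-2: UU|Uu
⇒ U over [I-1,I-2,II-1,II-2,II-3]: 25 consistent
W/I-1 ? ·: Ww|ww
W/I-2 un ·: Ww
W/II-1 un I-1×I-2: WW|Ww
W/II-2 un I-1×I-2: WW|Ww
W/II-3 aff I-1×I-2: ww
⇒ W over [I-1,I-2,II-1,II-2,II-3]: 5 consistent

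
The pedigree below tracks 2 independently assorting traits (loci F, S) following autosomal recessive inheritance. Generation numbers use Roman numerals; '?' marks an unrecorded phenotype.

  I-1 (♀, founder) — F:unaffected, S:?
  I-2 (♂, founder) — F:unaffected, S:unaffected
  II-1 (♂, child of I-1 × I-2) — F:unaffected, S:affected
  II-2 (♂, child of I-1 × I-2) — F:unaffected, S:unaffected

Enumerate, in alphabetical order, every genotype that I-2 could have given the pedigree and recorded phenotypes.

F/I-1 un ·: FF|Ff
F/I-2 un ·: FF|Ff
F/II-1 un I-1×I-2: FF|Ff
F/II-2 un I-1×I-2: FF|Ff
⇒ F over [I-1,I-2,II-1,II-2]: 13 consistent
S/I-1 ? ·: Ss|ss
S/I-2 un ·: Ss
S/II-1 aff I-1×I-2: ss
S/II-2 un I-1×I-2: SS|Ss
⇒ S over [I-1,I-2,II-1,II-2]: 3 consistent

I-2 ∈ {FF Ss, Ff Ss}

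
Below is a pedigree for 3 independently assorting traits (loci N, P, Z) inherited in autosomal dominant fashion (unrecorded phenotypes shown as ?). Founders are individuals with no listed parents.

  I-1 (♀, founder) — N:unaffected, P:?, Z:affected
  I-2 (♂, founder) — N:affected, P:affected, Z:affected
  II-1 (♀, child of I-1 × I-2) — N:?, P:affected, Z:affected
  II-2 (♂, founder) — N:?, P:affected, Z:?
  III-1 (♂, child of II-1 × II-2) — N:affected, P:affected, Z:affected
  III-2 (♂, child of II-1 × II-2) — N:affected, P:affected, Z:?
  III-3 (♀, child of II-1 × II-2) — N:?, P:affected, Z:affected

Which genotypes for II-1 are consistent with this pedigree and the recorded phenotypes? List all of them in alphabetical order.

N/I-1 un ·: nn
N/I-2 aff ·: Nn|NN
N/II-1 ? I-1×I-2: nn|Nn
N/II-2 ? ·: nn|Nn|NN
N/III-1 aff II-1×II-2: Nn|NN
N/III-2 aff II-1×II-2: Nn|NN
N/III-3 ? II-1×II-2: nn|Nn|NN
⇒ N over [I-1,I-2,II-1,II-2,III-1,III-2,III-3]: 47 consistent
P/I-1 ? ·: pp|Pp|PP
P/I-2 aff ·: Pp|PP
P/II-1 aff I-1×I-2: Pp|PP
P/II-2 aff ·: Pp|PP
P/III-1 aff II-1×II-2: Pp|PP
P/III-2 aff II-1×II-2: Pp|PP
P/III-3 aff II-1×II-2: Pp|PP
⇒ P over [I-1,I-2,II-1,II-2,III-1,III-2,III-3]: 116 consistent
Z/I-1 aff ·: Zz|ZZ
Z/I-2 aff ·: Zz|ZZ
Z/II-1 aff I-1×I-2: Zz|ZZ
Z/II-2 ? ·: zz|Zz|ZZ
Z/III-1 aff II-1×II-2: Zz|ZZ
Z/III-2 ? II-1×II-2: zz|Zz|ZZ
Z/III-3 aff II-1×II-2: Zz|ZZ
⇒ Z over [I-1,I-2,II-1,II-2,III-1,III-2,III-3]: 106 consistent

II-1 ∈ {Nn PP ZZ, Nn PP Zz, Nn Pp ZZ, Nn Pp Zz, nn PP ZZ, nn PP Zz, nn Pp ZZ, nn Pp Zz}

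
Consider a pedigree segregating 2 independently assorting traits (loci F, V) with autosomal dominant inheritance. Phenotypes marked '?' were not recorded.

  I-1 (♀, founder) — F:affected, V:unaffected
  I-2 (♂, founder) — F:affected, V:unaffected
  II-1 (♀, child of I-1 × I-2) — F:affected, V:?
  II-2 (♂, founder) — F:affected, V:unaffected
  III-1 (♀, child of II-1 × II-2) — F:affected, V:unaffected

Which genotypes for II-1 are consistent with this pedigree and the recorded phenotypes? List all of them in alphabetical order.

II-1 ∈ {FF vv, Ff vv}

F/I-1 aff ·: Ff|FF
F/I-2 aff ·: Ff|FF
F/II-1 aff I-1×I-2: Ff|FF
F/II-2 aff ·: Ff|FF
F/III-1 aff II-1×II-2: Ff|FF
⇒ F over [I-1,I-2,II-1,II-2,III-1]: 24 consistent
V/I-1 un ·: vv
V/I-2 un ·: vv
V/II-1 ? I-1×I-2: vv
V/II-2 un ·: vv
V/III-1 un II-1×II-2: vv
⇒ V over [I-1,I-2,II-1,II-2,III-1]: 1 consistent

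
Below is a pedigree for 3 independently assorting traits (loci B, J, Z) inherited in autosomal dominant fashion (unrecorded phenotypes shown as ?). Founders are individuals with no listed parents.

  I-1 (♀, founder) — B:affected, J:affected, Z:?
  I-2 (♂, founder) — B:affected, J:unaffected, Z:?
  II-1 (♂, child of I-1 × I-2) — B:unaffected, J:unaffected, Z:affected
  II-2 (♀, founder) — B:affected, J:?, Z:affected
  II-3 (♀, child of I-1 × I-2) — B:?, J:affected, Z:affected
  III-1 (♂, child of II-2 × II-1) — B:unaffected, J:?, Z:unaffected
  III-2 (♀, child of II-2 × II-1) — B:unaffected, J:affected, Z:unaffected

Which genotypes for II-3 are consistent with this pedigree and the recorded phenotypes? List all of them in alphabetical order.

B/I-1 aff ·: Bb
B/I-2 aff ·: Bb
B/II-1 un I-1×I-2: bb
B/II-2 aff ·: Bb
B/II-3 ? I-1×I-2: bb|Bb|BB
B/III-1 un II-2×II-1: bb
B/III-2 un II-2×II-1: bb
⇒ B over [I-1,I-2,II-1,II-2,II-3,III-1,III-2]: 3 consistent
J/I-1 aff ·: Jj
J/I-2 un ·: jj
J/II-1 un I-1×I-2: jj
J/II-2 ? ·: Jj|JJ
J/II-3 aff I-1×I-2: Jj
J/III-1 ? II-2×II-1: jj|Jj
J/III-2 aff II-2×II-1: Jj
⇒ J over [I-1,I-2,II-1,II-2,II-3,III-1,III-2]: 3 consistent
Z/I-1 ? ·: zz|Zz|ZZ
Z/I-2 ? ·: zz|Zz|ZZ
Z/II-1 aff I-1×I-2: Zz
Z/II-2 aff ·: Zz
Z/II-3 aff I-1×I-2: Zz|ZZ
Z/III-1 un II-2×II-1: zz
Z/III-2 un II-2×II-1: zz
⇒ Z over [I-1,I-2,II-1,II-2,II-3,III-1,III-2]: 10 consistent

II-3 ∈ {BB Jj ZZ, BB Jj Zz, Bb Jj ZZ, Bb Jj Zz, bb Jj ZZ, bb Jj Zz}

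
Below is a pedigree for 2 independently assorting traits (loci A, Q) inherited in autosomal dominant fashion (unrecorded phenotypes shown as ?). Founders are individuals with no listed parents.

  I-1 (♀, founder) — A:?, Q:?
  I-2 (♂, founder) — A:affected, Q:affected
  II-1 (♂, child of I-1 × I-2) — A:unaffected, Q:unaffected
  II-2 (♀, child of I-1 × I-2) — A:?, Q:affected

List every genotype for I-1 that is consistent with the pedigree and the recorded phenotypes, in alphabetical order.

A/I-1 ? ·: aa|Aa
A/I-2 aff ·: Aa
A/II-1 un I-1×I-2: aa
A/II-2 ? I-1×I-2: aa|Aa|AA
⇒ A over [I-1,I-2,II-1,II-2]: 5 consistent
Q/I-1 ? ·: qq|Qq
Q/I-2 aff ·: Qq
Q/II-1 un I-1×I-2: qq
Q/II-2 aff I-1×I-2: Qq|QQ
⇒ Q over [I-1,I-2,II-1,II-2]: 3 consistent

I-1 ∈ {Aa Qq, Aa qq, aa Qq, aa qq}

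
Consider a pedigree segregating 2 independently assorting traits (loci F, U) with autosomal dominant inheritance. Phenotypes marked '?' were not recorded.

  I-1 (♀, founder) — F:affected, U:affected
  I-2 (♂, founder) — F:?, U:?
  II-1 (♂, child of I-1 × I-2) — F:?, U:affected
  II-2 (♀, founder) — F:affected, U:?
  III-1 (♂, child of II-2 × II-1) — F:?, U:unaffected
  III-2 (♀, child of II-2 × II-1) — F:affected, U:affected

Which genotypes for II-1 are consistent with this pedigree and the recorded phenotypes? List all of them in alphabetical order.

II-1 ∈ {FF Uu, Ff Uu, ff Uu}

F/I-1 aff ·: Ff|FF
F/I-2 ? ·: ff|Ff|FF
F/II-1 ? I-1×I-2: ff|Ff|FF
F/II-2 aff ·: Ff|FF
F/III-1 ? II-2×II-1: ff|Ff|FF
F/III-2 aff II-2×II-1: Ff|FF
⇒ F over [I-1,I-2,II-1,II-2,III-1,III-2]: 76 consistent
U/I-1 aff ·: Uu|UU
U/I-2 ? ·: uu|Uu|UU
U/II-1 aff I-1×I-2: Uu
U/II-2 ? ·: uu|Uu
U/III-1 un II-2×II-1: uu
U/III-2 aff II-2×II-1: Uu|UU
⇒ U over [I-1,I-2,II-1,II-2,III-1,III-2]: 15 consistent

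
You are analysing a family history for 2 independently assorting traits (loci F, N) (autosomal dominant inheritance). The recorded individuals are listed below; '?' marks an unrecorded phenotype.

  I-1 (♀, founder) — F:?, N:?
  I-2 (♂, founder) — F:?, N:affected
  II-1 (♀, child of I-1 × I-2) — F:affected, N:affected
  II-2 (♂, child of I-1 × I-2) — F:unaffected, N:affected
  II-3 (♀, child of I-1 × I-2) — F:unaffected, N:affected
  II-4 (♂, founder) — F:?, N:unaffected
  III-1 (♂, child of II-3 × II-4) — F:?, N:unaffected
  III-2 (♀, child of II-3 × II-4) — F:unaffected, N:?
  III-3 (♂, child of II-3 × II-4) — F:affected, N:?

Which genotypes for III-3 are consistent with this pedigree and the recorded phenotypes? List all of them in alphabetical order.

III-3 ∈ {Ff Nn, Ff nn}

F/I-1 ? ·: ff|Ff
F/I-2 ? ·: ff|Ff
F/II-1 aff I-1×I-2: Ff|FF
F/II-2 un I-1×I-2: ff
F/II-3 un I-1×I-2: ff
F/II-4 ? ·: Ff
F/III-1 ? II-3×II-4: ff|Ff
F/III-2 un II-3×II-4: ff
F/III-3 aff II-3×II-4: Ff
⇒ F over [I-1,I-2,II-1,II-2,II-3,II-4,III-1,III-2,III-3]: 8 consistent
N/I-1 ? ·: nn|Nn|NN
N/I-2 aff ·: Nn|NN
N/II-1 aff I-1×I-2: Nn|NN
N/II-2 aff I-1×I-2: Nn|NN
N/II-3 aff I-1×I-2: Nn
N/II-4 un ·: nn
N/III-1 un II-3×II-4: nn
N/III-2 ? II-3×II-4: nn|Nn
N/III-3 ? II-3×II-4: nn|Nn
⇒ N over [I-1,I-2,II-1,II-2,II-3,II-4,III-1,III-2,III-3]: 56 consistent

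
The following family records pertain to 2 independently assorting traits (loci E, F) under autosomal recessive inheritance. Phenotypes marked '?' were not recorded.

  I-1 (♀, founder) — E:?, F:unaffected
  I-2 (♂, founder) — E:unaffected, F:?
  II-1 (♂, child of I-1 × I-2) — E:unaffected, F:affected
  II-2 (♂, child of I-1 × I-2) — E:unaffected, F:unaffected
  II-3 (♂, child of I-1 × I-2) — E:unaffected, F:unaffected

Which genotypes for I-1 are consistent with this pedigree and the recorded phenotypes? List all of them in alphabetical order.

I-1 ∈ {EE Ff, Ee Ff, ee Ff}

E/I-1 ? ·: EE|Ee|ee
E/I-2 un ·: EE|Ee
E/II-1 un I-1×I-2: EE|Ee
E/II-2 un I-1×I-2: EE|Ee
E/II-3 un I-1×I-2: EE|Ee
⇒ E over [I-1,I-2,II-1,II-2,II-3]: 27 consistent
F/I-1 un ·: Ff
F/I-2 ? ·: Ff|ff
F/II-1 aff I-1×I-2: ff
F/II-2 un I-1×I-2: FF|Ff
F/II-3 un I-1×I-2: FF|Ff
⇒ F over [I-1,I-2,II-1,II-2,II-3]: 5 consistent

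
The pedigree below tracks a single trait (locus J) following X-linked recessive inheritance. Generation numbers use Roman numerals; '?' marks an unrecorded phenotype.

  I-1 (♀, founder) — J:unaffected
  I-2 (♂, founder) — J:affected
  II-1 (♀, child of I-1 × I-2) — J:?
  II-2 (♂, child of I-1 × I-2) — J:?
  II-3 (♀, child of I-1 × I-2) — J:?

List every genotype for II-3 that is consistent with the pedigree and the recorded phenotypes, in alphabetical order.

II-3 ∈ {X^JX^j, X^jX^j}

J/I-1 un ·: X^JX^J|X^JX^j
J/I-2 aff ·: X^jY
J/II-1 ? I-1×I-2: X^JX^j|X^jX^j
J/II-2 ? I-1×I-2: X^JY|X^jY
J/II-3 ? I-1×I-2: X^JX^j|X^jX^j
⇒ J over [I-1,I-2,II-1,II-2,II-3]: 9 consistent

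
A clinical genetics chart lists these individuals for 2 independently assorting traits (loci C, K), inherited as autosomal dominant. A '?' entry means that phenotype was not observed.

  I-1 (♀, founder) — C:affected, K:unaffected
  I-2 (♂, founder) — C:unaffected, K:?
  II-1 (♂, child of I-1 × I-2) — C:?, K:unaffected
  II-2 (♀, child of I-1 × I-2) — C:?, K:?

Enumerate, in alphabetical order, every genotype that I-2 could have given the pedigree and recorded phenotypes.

C/I-1 aff ·: Cc|CC
C/I-2 un ·: cc
C/II-1 ? I-1×I-2: cc|Cc
C/II-2 ? I-1×I-2: cc|Cc
⇒ C over [I-1,I-2,II-1,II-2]: 5 consistent
K/I-1 un ·: kk
K/I-2 ? ·: kk|Kk
K/II-1 un I-1×I-2: kk
K/II-2 ? I-1×I-2: kk|Kk
⇒ K over [I-1,I-2,II-1,II-2]: 3 consistent

I-2 ∈ {cc Kk, cc kk}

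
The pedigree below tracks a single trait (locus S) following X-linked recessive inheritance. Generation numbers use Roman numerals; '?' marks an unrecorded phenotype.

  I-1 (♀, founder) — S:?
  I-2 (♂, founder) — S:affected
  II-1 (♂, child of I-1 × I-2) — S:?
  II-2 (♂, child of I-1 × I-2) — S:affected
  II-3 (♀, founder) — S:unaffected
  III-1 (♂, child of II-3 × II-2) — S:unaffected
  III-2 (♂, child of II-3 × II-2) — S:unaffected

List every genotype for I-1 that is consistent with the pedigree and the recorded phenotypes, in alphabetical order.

S/I-1 ? ·: X^SX^s|X^sX^s
S/I-2 aff ·: X^sY
S/II-1 ? I-1×I-2: X^SY|X^sY
S/II-2 aff I-1×I-2: X^sY
S/II-3 un ·: X^SX^S|X^SX^s
S/III-1 un II-3×II-2: X^SY
S/III-2 un II-3×II-2: X^SY
⇒ S over [I-1,I-2,II-1,II-2,II-3,III-1,III-2]: 6 consistent

I-1 ∈ {X^SX^s, X^sX^s}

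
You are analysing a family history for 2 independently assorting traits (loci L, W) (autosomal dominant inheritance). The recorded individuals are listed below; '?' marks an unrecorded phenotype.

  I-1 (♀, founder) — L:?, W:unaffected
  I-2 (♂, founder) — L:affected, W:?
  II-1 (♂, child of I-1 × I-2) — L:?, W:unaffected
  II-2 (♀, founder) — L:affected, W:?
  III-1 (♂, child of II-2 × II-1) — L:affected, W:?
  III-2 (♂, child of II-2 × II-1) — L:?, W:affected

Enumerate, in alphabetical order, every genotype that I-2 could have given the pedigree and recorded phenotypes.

I-2 ∈ {LL Ww, LL ww, Ll Ww, Ll ww}

L/I-1 ? ·: ll|Ll|LL
L/I-2 aff ·: Ll|LL
L/II-1 ? I-1×I-2: ll|Ll|LL
L/II-2 aff ·: Ll|LL
L/III-1 aff II-2×II-1: Ll|LL
L/III-2 ? II-2×II-1: ll|Ll|LL
⇒ L over [I-1,I-2,II-1,II-2,III-1,III-2]: 76 consistent
W/I-1 un ·: ww
W/I-2 ? ·: ww|Ww
W/II-1 un I-1×I-2: ww
W/II-2 ? ·: Ww|WW
W/III-1 ? II-2×II-1: ww|Ww
W/III-2 aff II-2×II-1: Ww
⇒ W over [I-1,I-2,II-1,II-2,III-1,III-2]: 6 consistent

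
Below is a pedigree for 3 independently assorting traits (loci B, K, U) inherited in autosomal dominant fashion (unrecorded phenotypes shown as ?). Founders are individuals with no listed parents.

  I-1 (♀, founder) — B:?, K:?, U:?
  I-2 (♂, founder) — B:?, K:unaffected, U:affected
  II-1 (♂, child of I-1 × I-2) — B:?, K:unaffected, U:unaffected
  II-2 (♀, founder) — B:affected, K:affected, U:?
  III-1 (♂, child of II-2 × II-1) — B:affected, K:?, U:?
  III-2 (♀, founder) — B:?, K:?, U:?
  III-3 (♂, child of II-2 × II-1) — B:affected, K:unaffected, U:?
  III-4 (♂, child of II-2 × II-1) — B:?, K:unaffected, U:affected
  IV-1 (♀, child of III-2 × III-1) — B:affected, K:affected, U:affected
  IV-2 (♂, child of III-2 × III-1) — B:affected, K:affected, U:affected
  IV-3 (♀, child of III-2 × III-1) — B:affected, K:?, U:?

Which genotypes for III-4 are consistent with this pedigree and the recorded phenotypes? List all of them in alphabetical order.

III-4 ∈ {BB kk Uu, Bb kk Uu, bb kk Uu}

B/I-1 ? ·: bb|Bb|BB
B/I-2 ? ·: bb|Bb|BB
B/II-1 ? I-1×I-2: bb|Bb|BB
B/II-2 aff ·: Bb|BB
B/III-1 aff II-2×II-1: Bb|BB
B/III-2 ? ·: bb|Bb|BB
B/III-3 aff II-2×II-1: Bb|BB
B/III-4 ? II-2×II-1: bb|Bb|BB
B/IV-1 aff III-2×III-1: Bb|BB
B/IV-2 aff III-2×III-1: Bb|BB
B/IV-3 aff III-2×III-1: Bb|BB
⇒ B over [I-1,I-2,II-1,II-2,III-1,III-2,III-3,III-4,IV-1,IV-2,IV-3]: 2566 consistent
K/I-1 ? ·: kk|Kk
K/I-2 un ·: kk
K/II-1 un I-1×I-2: kk
K/II-2 aff ·: Kk
K/III-1 ? II-2×II-1: kk|Kk
K/III-2 ? ·: kk|Kk|KK
K/III-3 un II-2×II-1: kk
K/III-4 un II-2×II-1: kk
K/IV-1 aff III-2×III-1: Kk|KK
K/IV-2 aff III-2×III-1: Kk|KK
K/IV-3 ? III-2×III-1: kk|Kk|KK
⇒ K over [I-1,I-2,II-1,II-2,III-1,III-2,III-3,III-4,IV-1,IV-2,IV-3]: 50 consistent
U/I-1 ? ·: uu|Uu
U/I-2 aff ·: Uu
U/II-1 un I-1×I-2: uu
U/II-2 ? ·: Uu|UU
U/III-1 ? II-2×II-1: uu|Uu
U/III-2 ? ·: uu|Uu|UU
U/III-3 ? II-2×II-1: uu|Uu
U/III-4 aff II-2×II-1: Uu
U/IV-1 aff III-2×III-1: Uu|UU
U/IV-2 aff III-2×III-1: Uu|UU
U/IV-3 ? III-2×III-1: uu|Uu|UU
⇒ U over [I-1,I-2,II-1,II-2,III-1,III-2,III-3,III-4,IV-1,IV-2,IV-3]: 144 consistent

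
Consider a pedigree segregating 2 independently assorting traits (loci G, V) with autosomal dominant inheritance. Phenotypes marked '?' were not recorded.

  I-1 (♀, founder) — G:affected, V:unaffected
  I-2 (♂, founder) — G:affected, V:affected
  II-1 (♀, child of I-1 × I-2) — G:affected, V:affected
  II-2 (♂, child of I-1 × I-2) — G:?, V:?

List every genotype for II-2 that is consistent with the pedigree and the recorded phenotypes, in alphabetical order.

G/I-1 aff ·: Gg|GG
G/I-2 aff ·: Gg|GG
G/II-1 aff I-1×I-2: Gg|GG
G/II-2 ? I-1×I-2: gg|Gg|GG
⇒ G over [I-1,I-2,II-1,II-2]: 15 consistent
V/I-1 un ·: vv
V/I-2 aff ·: Vv|VV
V/II-1 aff I-1×I-2: Vv
V/II-2 ? I-1×I-2: vv|Vv
⇒ V over [I-1,I-2,II-1,II-2]: 3 consistent

II-2 ∈ {GG Vv, GG vv, Gg Vv, Gg vv, gg Vv, gg vv}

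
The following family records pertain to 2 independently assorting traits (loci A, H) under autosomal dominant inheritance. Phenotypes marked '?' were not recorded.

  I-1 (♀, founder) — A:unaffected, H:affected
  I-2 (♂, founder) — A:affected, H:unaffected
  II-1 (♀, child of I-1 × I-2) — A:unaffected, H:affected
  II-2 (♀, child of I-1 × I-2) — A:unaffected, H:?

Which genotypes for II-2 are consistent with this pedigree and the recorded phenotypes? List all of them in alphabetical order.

A/I-1 un ·: aa
A/I-2 aff ·: Aa
A/II-1 un I-1×I-2: aa
A/II-2 un I-1×I-2: aa
⇒ A over [I-1,I-2,II-1,II-2]: 1 consistent
H/I-1 aff ·: Hh|HH
H/I-2 un ·: hh
H/II-1 aff I-1×I-2: Hh
H/II-2 ? I-1×I-2: hh|Hh
⇒ H over [I-1,I-2,II-1,II-2]: 3 consistent

II-2 ∈ {aa Hh, aa hh}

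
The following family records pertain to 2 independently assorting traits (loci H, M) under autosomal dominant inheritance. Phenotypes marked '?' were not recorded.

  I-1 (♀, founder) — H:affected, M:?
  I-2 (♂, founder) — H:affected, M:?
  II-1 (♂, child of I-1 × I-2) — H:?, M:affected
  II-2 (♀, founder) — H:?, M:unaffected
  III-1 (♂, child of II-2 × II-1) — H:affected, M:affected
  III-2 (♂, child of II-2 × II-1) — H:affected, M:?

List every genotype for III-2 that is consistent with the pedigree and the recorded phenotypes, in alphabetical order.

H/I-1 aff ·: Hh|HH
H/I-2 aff ·: Hh|HH
H/II-1 ? I-1×I-2: hh|Hh|HH
H/II-2 ? ·: hh|Hh|HH
H/III-1 aff II-2×II-1: Hh|HH
H/III-2 aff II-2×II-1: Hh|HH
⇒ H over [I-1,I-2,II-1,II-2,III-1,III-2]: 53 consistent
M/I-1 ? ·: mm|Mm|MM
M/I-2 ? ·: mm|Mm|MM
M/II-1 aff I-1×I-2: Mm|MM
M/II-2 un ·: mm
M/III-1 aff II-2×II-1: Mm
M/III-2 ? II-2×II-1: mm|Mm
⇒ M over [I-1,I-2,II-1,II-2,III-1,III-2]: 18 consistent

III-2 ∈ {HH Mm, HH mm, Hh Mm, Hh mm}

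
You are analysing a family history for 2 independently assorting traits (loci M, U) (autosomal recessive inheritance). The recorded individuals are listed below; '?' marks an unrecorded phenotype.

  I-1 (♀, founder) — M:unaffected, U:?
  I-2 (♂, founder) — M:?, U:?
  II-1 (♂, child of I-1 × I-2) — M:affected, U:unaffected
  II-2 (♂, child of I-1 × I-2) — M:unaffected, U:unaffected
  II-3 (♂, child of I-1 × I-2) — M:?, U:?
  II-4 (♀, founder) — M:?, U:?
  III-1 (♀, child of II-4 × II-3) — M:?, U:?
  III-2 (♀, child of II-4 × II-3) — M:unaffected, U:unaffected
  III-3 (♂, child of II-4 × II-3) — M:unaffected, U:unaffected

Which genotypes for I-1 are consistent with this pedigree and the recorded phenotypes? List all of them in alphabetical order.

I-1 ∈ {Mm UU, Mm Uu, Mm uu}

M/I-1 un ·: Mm
M/I-2 ? ·: Mm|mm
M/II-1 aff I-1×I-2: mm
M/II-2 un I-1×I-2: MM|Mm
M/II-3 ? I-1×I-2: MM|Mm|mm
M/II-4 ? ·: MM|Mm|mm
M/III-1 ? II-4×II-3: MM|Mm|mm
M/III-2 un II-4×II-3: MM|Mm
M/III-3 un II-4×II-3: MM|Mm
⇒ M over [I-1,I-2,II-1,II-2,II-3,II-4,III-1,III-2,III-3]: 95 consistent
U/I-1 ? ·: UU|Uu|uu
U/I-2 ? ·: UU|Uu|uu
U/II-1 un I-1×I-2: UU|Uu
U/II-2 un I-1×I-2: UU|Uu
U/II-3 ? I-1×I-2: UU|Uu|uu
U/II-4 ? ·: UU|Uu|uu
U/III-1 ? II-4×II-3: UU|Uu|uu
U/III-2 un II-4×II-3: UU|Uu
U/III-3 un II-4×II-3: UU|Uu
⇒ U over [I-1,I-2,II-1,II-2,II-3,II-4,III-1,III-2,III-3]: 500 consistent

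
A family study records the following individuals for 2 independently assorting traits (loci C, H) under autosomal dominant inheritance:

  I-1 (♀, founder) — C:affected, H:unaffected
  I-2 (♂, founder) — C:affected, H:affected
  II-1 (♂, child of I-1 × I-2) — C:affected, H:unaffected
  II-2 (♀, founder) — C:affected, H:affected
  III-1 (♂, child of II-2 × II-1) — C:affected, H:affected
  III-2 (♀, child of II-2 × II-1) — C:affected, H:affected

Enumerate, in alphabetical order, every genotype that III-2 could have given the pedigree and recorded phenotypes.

C/I-1 aff ·: Cc|CC
C/I-2 aff ·: Cc|CC
C/II-1 aff I-1×I-2: Cc|CC
C/II-2 aff ·: Cc|CC
C/III-1 aff II-2×II-1: Cc|CC
C/III-2 aff II-2×II-1: Cc|CC
⇒ C over [I-1,I-2,II-1,II-2,III-1,III-2]: 44 consistent
H/I-1 un ·: hh
H/I-2 aff ·: Hh
H/II-1 un I-1×I-2: hh
H/II-2 aff ·: Hh|HH
H/III-1 aff II-2×II-1: Hh
H/III-2 aff II-2×II-1: Hh
⇒ H over [I-1,I-2,II-1,II-2,III-1,III-2]: 2 consistent

III-2 ∈ {CC Hh, Cc Hh}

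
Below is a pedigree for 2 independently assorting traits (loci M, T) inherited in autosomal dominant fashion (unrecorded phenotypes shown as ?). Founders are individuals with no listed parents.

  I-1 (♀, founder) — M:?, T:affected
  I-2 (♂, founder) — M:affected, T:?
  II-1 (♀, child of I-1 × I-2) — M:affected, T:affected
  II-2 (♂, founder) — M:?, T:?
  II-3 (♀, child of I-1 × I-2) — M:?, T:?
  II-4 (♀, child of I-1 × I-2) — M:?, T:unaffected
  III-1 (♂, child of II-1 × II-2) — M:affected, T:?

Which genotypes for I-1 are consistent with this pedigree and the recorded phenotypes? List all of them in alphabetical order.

M/I-1 ? ·: mm|Mm|MM
M/I-2 aff ·: Mm|MM
M/II-1 aff I-1×I-2: Mm|MM
M/II-2 ? ·: mm|Mm|MM
M/II-3 ? I-1×I-2: mm|Mm|MM
M/II-4 ? I-1×I-2: mm|Mm|MM
M/III-1 aff II-1×II-2: Mm|MM
⇒ M over [I-1,I-2,II-1,II-2,II-3,II-4,III-1]: 182 consistent
T/I-1 aff ·: Tt
T/I-2 ? ·: tt|Tt
T/II-1 aff I-1×I-2: Tt|TT
T/II-2 ? ·: tt|Tt|TT
T/II-3 ? I-1×I-2: tt|Tt|TT
T/II-4 un I-1×I-2: tt
T/III-1 ? II-1×II-2: tt|Tt|TT
⇒ T over [I-1,I-2,II-1,II-2,II-3,II-4,III-1]: 47 consistent

I-1 ∈ {MM Tt, Mm Tt, mm Tt}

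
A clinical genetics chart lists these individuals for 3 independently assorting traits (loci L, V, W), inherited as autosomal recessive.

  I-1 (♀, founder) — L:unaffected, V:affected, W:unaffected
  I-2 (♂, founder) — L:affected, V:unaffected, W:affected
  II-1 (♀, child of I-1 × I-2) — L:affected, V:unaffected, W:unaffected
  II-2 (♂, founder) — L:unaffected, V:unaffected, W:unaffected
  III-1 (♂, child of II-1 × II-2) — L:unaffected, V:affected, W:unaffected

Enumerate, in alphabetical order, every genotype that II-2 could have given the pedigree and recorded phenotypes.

II-2 ∈ {LL Vv WW, LL Vv Ww, Ll Vv WW, Ll Vv Ww}

L/I-1 un ·: Ll
L/I-2 aff ·: ll
L/II-1 aff I-1×I-2: ll
L/II-2 un ·: LL|Ll
L/III-1 un II-1×II-2: Ll
⇒ L over [I-1,I-2,II-1,II-2,III-1]: 2 consistent
V/I-1 aff ·: vv
V/I-2 un ·: VV|Vv
V/II-1 un I-1×I-2: Vv
V/II-2 un ·: Vv
V/III-1 aff II-1×II-2: vv
⇒ V over [I-1,I-2,II-1,II-2,III-1]: 2 consistent
W/I-1 un ·: WW|Ww
W/I-2 aff ·: ww
W/II-1 un I-1×I-2: Ww
W/II-2 un ·: WW|Ww
W/III-1 un II-1×II-2: WW|Ww
⇒ W over [I-1,I-2,II-1,II-2,III-1]: 8 consistent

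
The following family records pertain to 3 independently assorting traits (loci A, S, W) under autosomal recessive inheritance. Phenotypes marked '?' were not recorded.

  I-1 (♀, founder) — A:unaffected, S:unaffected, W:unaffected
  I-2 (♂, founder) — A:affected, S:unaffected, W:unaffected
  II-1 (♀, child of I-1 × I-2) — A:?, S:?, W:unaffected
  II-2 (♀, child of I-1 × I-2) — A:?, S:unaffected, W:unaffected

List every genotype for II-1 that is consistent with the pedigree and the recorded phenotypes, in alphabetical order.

II-1 ∈ {Aa SS WW, Aa SS Ww, Aa Ss WW, Aa Ss Ww, Aa ss WW, Aa ss Ww, aa SS WW, aa SS Ww, aa Ss WW, aa Ss Ww, aa ss WW, aa ss Ww}

A/I-1 un ·: AA|Aa
A/I-2 aff ·: aa
A/II-1 ? I-1×I-2: Aa|aa
A/II-2 ? I-1×I-2: Aa|aa
⇒ A over [I-1,I-2,II-1,II-2]: 5 consistent
S/I-1 un ·: SS|Ss
S/I-2 un ·: SS|Ss
S/II-1 ? I-1×I-2: SS|Ss|ss
S/II-2 un I-1×I-2: SS|Ss
⇒ S over [I-1,I-2,II-1,II-2]: 15 consistent
W/I-1 un ·: WW|Ww
W/I-2 un ·: WW|Ww
W/II-1 un I-1×I-2: WW|Ww
W/II-2 un I-1×I-2: WW|Ww
⇒ W over [I-1,I-2,II-1,II-2]: 13 consistent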